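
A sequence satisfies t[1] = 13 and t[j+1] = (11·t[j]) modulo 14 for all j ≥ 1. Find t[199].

Computing terms: t[1] = 13, t[2] = 3, t[3] = 5, t[4] = 13.
Since t[4] = t[1] = 13, the sequence is periodic with period 3.
(199 - 1) mod 3 = 0, so t[199] = t[1] = 13.

13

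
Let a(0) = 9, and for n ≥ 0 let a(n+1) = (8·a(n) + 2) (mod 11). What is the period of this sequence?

Listing terms: a(0) = 9,  a(1) = 8,  a(2) = 0,  a(3) = 2,  a(4) = 7,  a(5) = 3,  a(6) = 4,  a(7) = 1,  a(8) = 10,  a(9) = 5,  a(10) = 9.
Since a(10) = a(0) = 9, the sequence is periodic with period 10.

10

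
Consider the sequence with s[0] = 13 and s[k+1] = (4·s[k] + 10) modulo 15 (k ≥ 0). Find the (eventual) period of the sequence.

6

Computing terms: s[0] = 13,  s[1] = 2,  s[2] = 3,  s[3] = 7,  s[4] = 8,  s[5] = 12,  s[6] = 13.
Since s[6] = s[0] = 13, the sequence is periodic with period 6.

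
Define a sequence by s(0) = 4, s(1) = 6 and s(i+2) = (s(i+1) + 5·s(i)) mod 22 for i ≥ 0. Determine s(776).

We have s(0) = 4,  s(1) = 6,  s(2) = 4,  s(3) = 12,  s(4) = 10,  s(5) = 4,  s(6) = 10,  s(7) = 8,  s(8) = 14,  s(9) = 10,  s(10) = 14,  s(11) = 20,  s(12) = 2,  s(13) = 14,  s(14) = 2,  s(15) = 6,  s(16) = 16,  s(17) = 2,  s(18) = 16,  s(19) = 4,  s(20) = 18,  s(21) = 16,  s(22) = 18,  s(23) = 10,  s(24) = 12,  s(25) = 18,  s(26) = 12,  s(27) = 14,  s(28) = 8,  s(29) = 12,  s(30) = 8,  s(31) = 2,  s(32) = 20,  s(33) = 8,  s(34) = 20,  s(35) = 16,  s(36) = 6,  s(37) = 20,  s(38) = 6,  s(39) = 18,  s(40) = 4,  s(41) = 6.
The sequence repeats with period 40.
(776 - 0) mod 40 = 16, so s(776) = s(16) = 16.

16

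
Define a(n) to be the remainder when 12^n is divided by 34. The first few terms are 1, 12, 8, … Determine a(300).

Computing terms: a(0) = 1,  a(1) = 12,  a(2) = 8,  a(3) = 28,  a(4) = 30,  a(5) = 20,  a(6) = 2,  a(7) = 24,  a(8) = 16,  a(9) = 22,  a(10) = 26,  a(11) = 6,  a(12) = 4,  a(13) = 14,  a(14) = 32,  a(15) = 10,  a(16) = 18,  a(17) = 12.
Since a(17) = a(1) = 12, the sequence is eventually periodic: after a pre-period of length 1 it cycles with period 16.
For n ≥ 1, a(n) depends only on (n - 1) mod 16. (300 - 1) mod 16 = 11, so a(300) = a(12) = 4.

4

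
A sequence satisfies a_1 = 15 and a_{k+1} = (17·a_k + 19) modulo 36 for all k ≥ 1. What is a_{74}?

22

Computing terms: a_1 = 15,  a_2 = 22,  a_3 = 33,  a_4 = 4,  a_5 = 15.
Since a_5 = a_1 = 15, the sequence is periodic with period 4.
So a_{74} = a_{1 + ((74-1) mod 4)} = a_2 = 22.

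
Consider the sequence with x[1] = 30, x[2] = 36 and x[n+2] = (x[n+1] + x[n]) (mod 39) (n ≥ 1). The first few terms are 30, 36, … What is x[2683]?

24

Computing terms: x[1] = 30; x[2] = 36; x[3] = 27; x[4] = 24; x[5] = 12; x[6] = 36; x[7] = 9; x[8] = 6; x[9] = 15; x[10] = 21; x[11] = 36; x[12] = 18; x[13] = 15; x[14] = 33; x[15] = 9; x[16] = 3; x[17] = 12; x[18] = 15; x[19] = 27; x[20] = 3; x[21] = 30; x[22] = 33; x[23] = 24; x[24] = 18; x[25] = 3; x[26] = 21; x[27] = 24; x[28] = 6; x[29] = 30; x[30] = 36.
Since (x[29], x[30]) = (x[1], x[2]) = (30, 36) (two consecutive terms determine the rest), the sequence is periodic with period 28.
(2683 - 1) mod 28 = 22, so x[2683] = x[23] = 24.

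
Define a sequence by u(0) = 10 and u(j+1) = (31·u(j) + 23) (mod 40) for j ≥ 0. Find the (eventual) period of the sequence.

Listing terms: u(0) = 10, u(1) = 13, u(2) = 26, u(3) = 29, u(4) = 2, u(5) = 5, u(6) = 18, u(7) = 21, u(8) = 34, u(9) = 37, u(10) = 10.
Since u(10) = u(0) = 10, the sequence is periodic with period 10.

10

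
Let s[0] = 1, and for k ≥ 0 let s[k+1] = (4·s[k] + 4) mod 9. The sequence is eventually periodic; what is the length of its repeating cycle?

We have s[0] = 1,  s[1] = 8,  s[2] = 0,  s[3] = 4,  s[4] = 2,  s[5] = 3,  s[6] = 7,  s[7] = 5,  s[8] = 6,  s[9] = 1.
The sequence repeats with period 9.

9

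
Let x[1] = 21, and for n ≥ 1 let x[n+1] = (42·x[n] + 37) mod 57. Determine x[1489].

31

Listing terms: x[1] = 21; x[2] = 7; x[3] = 46; x[4] = 31; x[5] = 28; x[6] = 16; x[7] = 25; x[8] = 4; x[9] = 34; x[10] = 40; x[11] = 7.
Since x[11] = x[2] = 7, the sequence is eventually periodic: after a pre-period of length 1 it cycles with period 9.
For n ≥ 2, x[n] depends only on (n - 2) mod 9. (1489 - 2) mod 9 = 2, so x[1489] = x[4] = 31.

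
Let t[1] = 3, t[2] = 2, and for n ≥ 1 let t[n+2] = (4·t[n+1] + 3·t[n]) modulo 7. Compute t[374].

Computing terms: t[1] = 3; t[2] = 2; t[3] = 3; t[4] = 4; t[5] = 4; t[6] = 0; t[7] = 5; t[8] = 6; t[9] = 4; t[10] = 6; t[11] = 1; t[12] = 1; t[13] = 0; t[14] = 3; t[15] = 5; t[16] = 1; t[17] = 5; t[18] = 2; t[19] = 2; t[20] = 0; t[21] = 6; t[22] = 3; t[23] = 2.
Since (t[22], t[23]) = (t[1], t[2]) = (3, 2) (two consecutive terms determine the rest), the sequence is periodic with period 21.
(374 - 1) mod 21 = 16, so t[374] = t[17] = 5.

5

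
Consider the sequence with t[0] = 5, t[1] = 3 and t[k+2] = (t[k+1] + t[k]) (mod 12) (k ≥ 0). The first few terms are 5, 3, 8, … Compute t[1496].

Computing terms: t[0] = 5,  t[1] = 3,  t[2] = 8,  t[3] = 11,  t[4] = 7,  t[5] = 6,  t[6] = 1,  t[7] = 7,  t[8] = 8,  t[9] = 3,  t[10] = 11,  t[11] = 2,  t[12] = 1,  t[13] = 3,  t[14] = 4,  t[15] = 7,  t[16] = 11,  t[17] = 6,  t[18] = 5,  t[19] = 11,  t[20] = 4,  t[21] = 3,  t[22] = 7,  t[23] = 10,  t[24] = 5,  t[25] = 3.
Since (t[24], t[25]) = (t[0], t[1]) = (5, 3) (two consecutive terms determine the rest), the sequence is periodic with period 24.
(1496 - 0) mod 24 = 8, so t[1496] = t[8] = 8.

8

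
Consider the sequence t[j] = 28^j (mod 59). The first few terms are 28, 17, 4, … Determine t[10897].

Computing terms: t[1] = 28; t[2] = 17; t[3] = 4; t[4] = 53; t[5] = 9; t[6] = 16; t[7] = 35; t[8] = 36; t[9] = 5; t[10] = 22; t[11] = 26; t[12] = 20; t[13] = 29; t[14] = 45; t[15] = 21; t[16] = 57; t[17] = 3; t[18] = 25; t[19] = 51; t[20] = 12; t[21] = 41; t[22] = 27; t[23] = 48; t[24] = 46; t[25] = 49; t[26] = 15; t[27] = 7; t[28] = 19; t[29] = 1; t[30] = 28.
The sequence repeats with period 29.
(10897 - 1) mod 29 = 21, so t[10897] = t[22] = 27.

27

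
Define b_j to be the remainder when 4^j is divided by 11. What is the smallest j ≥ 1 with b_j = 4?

1

Computing terms: b_0 = 1, b_1 = 4, b_2 = 5, b_3 = 9, b_4 = 3, b_5 = 1.
The sequence repeats with period 5.
The value 4 first appears (with j ≥ 1) at b_1.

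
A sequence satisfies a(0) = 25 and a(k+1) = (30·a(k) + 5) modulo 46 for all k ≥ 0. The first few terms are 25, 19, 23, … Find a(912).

13

We have a(0) = 25,  a(1) = 19,  a(2) = 23,  a(3) = 5,  a(4) = 17,  a(5) = 9,  a(6) = 45,  a(7) = 21,  a(8) = 37,  a(9) = 11,  a(10) = 13,  a(11) = 27,  a(12) = 33,  a(13) = 29,  a(14) = 1,  a(15) = 35,  a(16) = 43,  a(17) = 7,  a(18) = 31,  a(19) = 15,  a(20) = 41,  a(21) = 39,  a(22) = 25.
Since a(22) = a(0) = 25, the sequence is periodic with period 22.
So a(912) = a(0 + ((912-0) mod 22)) = a(10) = 13.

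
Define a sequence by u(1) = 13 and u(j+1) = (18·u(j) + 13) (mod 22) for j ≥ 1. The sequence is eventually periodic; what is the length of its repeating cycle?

We have u(1) = 13, u(2) = 5, u(3) = 15, u(4) = 19, u(5) = 3, u(6) = 1, u(7) = 9, u(8) = 21, u(9) = 17, u(10) = 11, u(11) = 13.
The sequence repeats with period 10.

10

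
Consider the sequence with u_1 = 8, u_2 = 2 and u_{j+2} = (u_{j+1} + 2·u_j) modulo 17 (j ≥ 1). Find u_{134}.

We have u_1 = 8,  u_2 = 2,  u_3 = 1,  u_4 = 5,  u_5 = 7,  u_6 = 0,  u_7 = 14,  u_8 = 14,  u_9 = 8,  u_{10} = 2.
The sequence repeats with period 8.
(134 - 1) mod 8 = 5, so u_{134} = u_6 = 0.

0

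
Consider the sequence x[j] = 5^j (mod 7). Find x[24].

Listing terms: x[1] = 5,  x[2] = 4,  x[3] = 6,  x[4] = 2,  x[5] = 3,  x[6] = 1,  x[7] = 5.
Since x[7] = x[1] = 5, the sequence is periodic with period 6.
So x[24] = x[1 + ((24-1) mod 6)] = x[6] = 1.

1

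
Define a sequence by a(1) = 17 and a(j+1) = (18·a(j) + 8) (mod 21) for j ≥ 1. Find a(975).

11

Listing terms: a(1) = 17; a(2) = 20; a(3) = 11; a(4) = 17.
The sequence repeats with period 3.
So a(975) = a(1 + ((975-1) mod 3)) = a(3) = 11.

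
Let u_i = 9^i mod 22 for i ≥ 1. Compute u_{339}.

5

u_1 = 9,  u_2 = 15,  u_3 = 3,  u_4 = 5,  u_5 = 1,  u_6 = 9.
The sequence repeats with period 5.
So u_{339} = u_{1 + ((339-1) mod 5)} = u_4 = 5.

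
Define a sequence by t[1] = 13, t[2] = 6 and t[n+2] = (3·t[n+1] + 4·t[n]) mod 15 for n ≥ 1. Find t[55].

7

We have t[1] = 13, t[2] = 6, t[3] = 10, t[4] = 9, t[5] = 7, t[6] = 12, t[7] = 4, t[8] = 0, t[9] = 1, t[10] = 3, t[11] = 13, t[12] = 6.
Since (t[11], t[12]) = (t[1], t[2]) = (13, 6) (two consecutive terms determine the rest), the sequence is periodic with period 10.
(55 - 1) mod 10 = 4, so t[55] = t[5] = 7.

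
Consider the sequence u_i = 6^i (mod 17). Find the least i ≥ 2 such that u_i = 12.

Listing terms: u_1 = 6, u_2 = 2, u_3 = 12, u_4 = 4, u_5 = 7, u_6 = 8, u_7 = 14, u_8 = 16, u_9 = 11, u_{10} = 15, u_{11} = 5, u_{12} = 13, u_{13} = 10, u_{14} = 9, u_{15} = 3, u_{16} = 1, u_{17} = 6.
The sequence repeats with period 16.
The value 12 first appears (with i ≥ 2) at u_3.

3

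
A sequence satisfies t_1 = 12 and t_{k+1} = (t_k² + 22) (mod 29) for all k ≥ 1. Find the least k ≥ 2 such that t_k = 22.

6

Listing terms: t_1 = 12, t_2 = 21, t_3 = 28, t_4 = 23, t_5 = 0, t_6 = 22, t_7 = 13, t_8 = 17, t_9 = 21.
Since t_9 = t_2 = 21, the sequence is eventually periodic: after a pre-period of length 1 it cycles with period 7.
The value 22 first appears (with k ≥ 2) at t_6.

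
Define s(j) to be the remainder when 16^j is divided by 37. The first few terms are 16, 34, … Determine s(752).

33

We have s(1) = 16, s(2) = 34, s(3) = 26, s(4) = 9, s(5) = 33, s(6) = 10, s(7) = 12, s(8) = 7, s(9) = 1, s(10) = 16.
The sequence repeats with period 9.
(752 - 1) mod 9 = 4, so s(752) = s(5) = 33.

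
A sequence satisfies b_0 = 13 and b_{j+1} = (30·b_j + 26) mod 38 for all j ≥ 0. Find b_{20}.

4

b_0 = 13, b_1 = 36, b_2 = 4, b_3 = 32, b_4 = 36.
Since b_4 = b_1 = 36, the sequence is eventually periodic: after a pre-period of length 1 it cycles with period 3.
For j ≥ 1, b_j depends only on (j - 1) mod 3. (20 - 1) mod 3 = 1, so b_{20} = b_2 = 4.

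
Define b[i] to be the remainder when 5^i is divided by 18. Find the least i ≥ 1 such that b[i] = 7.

Computing terms: b[0] = 1, b[1] = 5, b[2] = 7, b[3] = 17, b[4] = 13, b[5] = 11, b[6] = 1.
The sequence repeats with period 6.
The value 7 first appears (with i ≥ 1) at b[2].

2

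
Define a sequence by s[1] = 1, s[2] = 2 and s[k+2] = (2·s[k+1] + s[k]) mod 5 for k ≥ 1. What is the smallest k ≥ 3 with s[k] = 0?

3

Computing terms: s[1] = 1; s[2] = 2; s[3] = 0; s[4] = 2; s[5] = 4; s[6] = 0; s[7] = 4; s[8] = 3; s[9] = 0; s[10] = 3; s[11] = 1; s[12] = 0; s[13] = 1; s[14] = 2.
Since (s[13], s[14]) = (s[1], s[2]) = (1, 2) (two consecutive terms determine the rest), the sequence is periodic with period 12.
The value 0 first appears (with k ≥ 3) at s[3].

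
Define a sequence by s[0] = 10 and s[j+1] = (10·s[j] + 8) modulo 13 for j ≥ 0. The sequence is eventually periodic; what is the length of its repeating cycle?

Listing terms: s[0] = 10,  s[1] = 4,  s[2] = 9,  s[3] = 7,  s[4] = 0,  s[5] = 8,  s[6] = 10.
The sequence repeats with period 6.

6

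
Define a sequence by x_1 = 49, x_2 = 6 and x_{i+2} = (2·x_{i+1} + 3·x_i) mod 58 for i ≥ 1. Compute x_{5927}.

Listing terms: x_1 = 49, x_2 = 6, x_3 = 43, x_4 = 46, x_5 = 47, x_6 = 0, x_7 = 25, x_8 = 50, x_9 = 1, x_{10} = 36, x_{11} = 17, x_{12} = 26, x_{13} = 45, x_{14} = 52, x_{15} = 7, x_{16} = 54, x_{17} = 13, x_{18} = 14, x_{19} = 9, x_{20} = 2, x_{21} = 31, x_{22} = 10, x_{23} = 55, x_{24} = 24, x_{25} = 39, x_{26} = 34, x_{27} = 11, x_{28} = 8, x_{29} = 49, x_{30} = 6.
The sequence repeats with period 28.
(5927 - 1) mod 28 = 18, so x_{5927} = x_{19} = 9.

9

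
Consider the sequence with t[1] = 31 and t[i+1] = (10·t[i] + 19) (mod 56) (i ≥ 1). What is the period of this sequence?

6

We have t[1] = 31, t[2] = 49, t[3] = 5, t[4] = 13, t[5] = 37, t[6] = 53, t[7] = 45, t[8] = 21, t[9] = 5.
Since t[9] = t[3] = 5, the sequence is eventually periodic: after a pre-period of length 2 it cycles with period 6.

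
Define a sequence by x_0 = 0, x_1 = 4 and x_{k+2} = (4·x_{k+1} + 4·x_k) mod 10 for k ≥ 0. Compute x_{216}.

0

Listing terms: x_0 = 0,  x_1 = 4,  x_2 = 6,  x_3 = 0,  x_4 = 4.
The sequence repeats with period 3.
(216 - 0) mod 3 = 0, so x_{216} = x_0 = 0.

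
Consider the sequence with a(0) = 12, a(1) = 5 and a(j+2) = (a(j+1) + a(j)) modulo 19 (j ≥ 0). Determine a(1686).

We have a(0) = 12; a(1) = 5; a(2) = 17; a(3) = 3; a(4) = 1; a(5) = 4; a(6) = 5; a(7) = 9; a(8) = 14; a(9) = 4; a(10) = 18; a(11) = 3; a(12) = 2; a(13) = 5; a(14) = 7; a(15) = 12; a(16) = 0; a(17) = 12; a(18) = 12; a(19) = 5.
Since (a(18), a(19)) = (a(0), a(1)) = (12, 5) (two consecutive terms determine the rest), the sequence is periodic with period 18.
So a(1686) = a(0 + ((1686-0) mod 18)) = a(12) = 2.

2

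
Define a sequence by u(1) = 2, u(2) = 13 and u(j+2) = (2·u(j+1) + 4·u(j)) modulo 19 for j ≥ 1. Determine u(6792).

16

We have u(1) = 2; u(2) = 13; u(3) = 15; u(4) = 6; u(5) = 15; u(6) = 16; u(7) = 16; u(8) = 1; u(9) = 9; u(10) = 3; u(11) = 4; u(12) = 1; u(13) = 18; u(14) = 2; u(15) = 0; u(16) = 8; u(17) = 16; u(18) = 7; u(19) = 2; u(20) = 13.
Since (u(19), u(20)) = (u(1), u(2)) = (2, 13) (two consecutive terms determine the rest), the sequence is periodic with period 18.
So u(6792) = u(1 + ((6792-1) mod 18)) = u(6) = 16.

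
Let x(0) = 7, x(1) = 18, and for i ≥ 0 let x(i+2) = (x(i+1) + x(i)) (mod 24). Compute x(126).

x(0) = 7; x(1) = 18; x(2) = 1; x(3) = 19; x(4) = 20; x(5) = 15; x(6) = 11; x(7) = 2; x(8) = 13; x(9) = 15; x(10) = 4; x(11) = 19; x(12) = 23; x(13) = 18; x(14) = 17; x(15) = 11; x(16) = 4; x(17) = 15; x(18) = 19; x(19) = 10; x(20) = 5; x(21) = 15; x(22) = 20; x(23) = 11; x(24) = 7; x(25) = 18.
Since (x(24), x(25)) = (x(0), x(1)) = (7, 18) (two consecutive terms determine the rest), the sequence is periodic with period 24.
(126 - 0) mod 24 = 6, so x(126) = x(6) = 11.

11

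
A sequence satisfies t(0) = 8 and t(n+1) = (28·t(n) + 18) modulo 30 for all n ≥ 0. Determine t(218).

14

t(0) = 8,  t(1) = 2,  t(2) = 14,  t(3) = 20,  t(4) = 8.
Since t(4) = t(0) = 8, the sequence is periodic with period 4.
(218 - 0) mod 4 = 2, so t(218) = t(2) = 14.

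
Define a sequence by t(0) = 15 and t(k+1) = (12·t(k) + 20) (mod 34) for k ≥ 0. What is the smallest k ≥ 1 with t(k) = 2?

4

Computing terms: t(0) = 15; t(1) = 30; t(2) = 6; t(3) = 24; t(4) = 2; t(5) = 10; t(6) = 4; t(7) = 0; t(8) = 20; t(9) = 22; t(10) = 12; t(11) = 28; t(12) = 16; t(13) = 8; t(14) = 14; t(15) = 18; t(16) = 32; t(17) = 30.
Since t(17) = t(1) = 30, the sequence is eventually periodic: after a pre-period of length 1 it cycles with period 16.
The value 2 first appears (with k ≥ 1) at t(4).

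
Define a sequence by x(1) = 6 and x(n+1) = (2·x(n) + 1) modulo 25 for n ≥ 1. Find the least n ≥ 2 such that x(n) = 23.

6

x(1) = 6; x(2) = 13; x(3) = 2; x(4) = 5; x(5) = 11; x(6) = 23; x(7) = 22; x(8) = 20; x(9) = 16; x(10) = 8; x(11) = 17; x(12) = 10; x(13) = 21; x(14) = 18; x(15) = 12; x(16) = 0; x(17) = 1; x(18) = 3; x(19) = 7; x(20) = 15; x(21) = 6.
The sequence repeats with period 20.
The value 23 first appears (with n ≥ 2) at x(6).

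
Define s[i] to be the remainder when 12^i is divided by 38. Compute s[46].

s[1] = 12; s[2] = 30; s[3] = 18; s[4] = 26; s[5] = 8; s[6] = 20; s[7] = 12.
Since s[7] = s[1] = 12, the sequence is periodic with period 6.
(46 - 1) mod 6 = 3, so s[46] = s[4] = 26.

26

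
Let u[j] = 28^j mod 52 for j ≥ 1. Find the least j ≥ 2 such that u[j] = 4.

Listing terms: u[1] = 28, u[2] = 4, u[3] = 8, u[4] = 16, u[5] = 32, u[6] = 12, u[7] = 24, u[8] = 48, u[9] = 44, u[10] = 36, u[11] = 20, u[12] = 40, u[13] = 28.
Since u[13] = u[1] = 28, the sequence is periodic with period 12.
The value 4 first appears (with j ≥ 2) at u[2].

2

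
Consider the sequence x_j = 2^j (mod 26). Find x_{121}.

2

x_0 = 1,  x_1 = 2,  x_2 = 4,  x_3 = 8,  x_4 = 16,  x_5 = 6,  x_6 = 12,  x_7 = 24,  x_8 = 22,  x_9 = 18,  x_{10} = 10,  x_{11} = 20,  x_{12} = 14,  x_{13} = 2.
Since x_{13} = x_1 = 2, the sequence is eventually periodic: after a pre-period of length 1 it cycles with period 12.
For j ≥ 1, x_j depends only on (j - 1) mod 12. (121 - 1) mod 12 = 0, so x_{121} = x_1 = 2.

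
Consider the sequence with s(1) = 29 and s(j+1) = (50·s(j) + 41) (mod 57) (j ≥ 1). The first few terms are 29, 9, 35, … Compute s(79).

s(1) = 29, s(2) = 9, s(3) = 35, s(4) = 24, s(5) = 44, s(6) = 18, s(7) = 29.
Since s(7) = s(1) = 29, the sequence is periodic with period 6.
(79 - 1) mod 6 = 0, so s(79) = s(1) = 29.

29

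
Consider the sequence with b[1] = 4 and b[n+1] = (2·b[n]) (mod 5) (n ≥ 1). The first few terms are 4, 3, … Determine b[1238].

Listing terms: b[1] = 4, b[2] = 3, b[3] = 1, b[4] = 2, b[5] = 4.
Since b[5] = b[1] = 4, the sequence is periodic with period 4.
So b[1238] = b[1 + ((1238-1) mod 4)] = b[2] = 3.

3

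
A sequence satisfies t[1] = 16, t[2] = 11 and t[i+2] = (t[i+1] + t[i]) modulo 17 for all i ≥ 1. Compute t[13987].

We have t[1] = 16; t[2] = 11; t[3] = 10; t[4] = 4; t[5] = 14; t[6] = 1; t[7] = 15; t[8] = 16; t[9] = 14; t[10] = 13; t[11] = 10; t[12] = 6; t[13] = 16; t[14] = 5; t[15] = 4; t[16] = 9; t[17] = 13; t[18] = 5; t[19] = 1; t[20] = 6; t[21] = 7; t[22] = 13; t[23] = 3; t[24] = 16; t[25] = 2; t[26] = 1; t[27] = 3; t[28] = 4; t[29] = 7; t[30] = 11; t[31] = 1; t[32] = 12; t[33] = 13; t[34] = 8; t[35] = 4; t[36] = 12; t[37] = 16; t[38] = 11.
Since (t[37], t[38]) = (t[1], t[2]) = (16, 11) (two consecutive terms determine the rest), the sequence is periodic with period 36.
So t[13987] = t[1 + ((13987-1) mod 36)] = t[19] = 1.

1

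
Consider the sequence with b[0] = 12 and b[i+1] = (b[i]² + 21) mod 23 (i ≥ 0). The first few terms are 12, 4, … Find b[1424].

b[0] = 12; b[1] = 4; b[2] = 14; b[3] = 10; b[4] = 6; b[5] = 11; b[6] = 4.
Since b[6] = b[1] = 4, the sequence is eventually periodic: after a pre-period of length 1 it cycles with period 5.
For i ≥ 1, b[i] depends only on (i - 1) mod 5. (1424 - 1) mod 5 = 3, so b[1424] = b[4] = 6.

6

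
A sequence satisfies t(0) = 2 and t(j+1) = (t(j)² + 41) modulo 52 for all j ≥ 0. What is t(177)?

45

Computing terms: t(0) = 2, t(1) = 45, t(2) = 38, t(3) = 29, t(4) = 50, t(5) = 45.
Since t(5) = t(1) = 45, the sequence is eventually periodic: after a pre-period of length 1 it cycles with period 4.
For j ≥ 1, t(j) depends only on (j - 1) mod 4. (177 - 1) mod 4 = 0, so t(177) = t(1) = 45.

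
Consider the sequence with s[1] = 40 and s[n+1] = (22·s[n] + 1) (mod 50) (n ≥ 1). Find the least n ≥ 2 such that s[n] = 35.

We have s[1] = 40,  s[2] = 31,  s[3] = 33,  s[4] = 27,  s[5] = 45,  s[6] = 41,  s[7] = 3,  s[8] = 17,  s[9] = 25,  s[10] = 1,  s[11] = 23,  s[12] = 7,  s[13] = 5,  s[14] = 11,  s[15] = 43,  s[16] = 47,  s[17] = 35,  s[18] = 21,  s[19] = 13,  s[20] = 37,  s[21] = 15,  s[22] = 31.
Since s[22] = s[2] = 31, the sequence is eventually periodic: after a pre-period of length 1 it cycles with period 20.
The value 35 first appears (with n ≥ 2) at s[17].

17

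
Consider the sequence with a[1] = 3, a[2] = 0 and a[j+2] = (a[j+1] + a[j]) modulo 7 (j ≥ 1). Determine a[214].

Computing terms: a[1] = 3; a[2] = 0; a[3] = 3; a[4] = 3; a[5] = 6; a[6] = 2; a[7] = 1; a[8] = 3; a[9] = 4; a[10] = 0; a[11] = 4; a[12] = 4; a[13] = 1; a[14] = 5; a[15] = 6; a[16] = 4; a[17] = 3; a[18] = 0.
The sequence repeats with period 16.
So a[214] = a[1 + ((214-1) mod 16)] = a[6] = 2.

2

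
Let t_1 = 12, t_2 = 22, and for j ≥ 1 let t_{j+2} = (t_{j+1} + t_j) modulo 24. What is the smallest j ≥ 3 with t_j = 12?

13

We have t_1 = 12, t_2 = 22, t_3 = 10, t_4 = 8, t_5 = 18, t_6 = 2, t_7 = 20, t_8 = 22, t_9 = 18, t_{10} = 16, t_{11} = 10, t_{12} = 2, t_{13} = 12, t_{14} = 14, t_{15} = 2, t_{16} = 16, t_{17} = 18, t_{18} = 10, t_{19} = 4, t_{20} = 14, t_{21} = 18, t_{22} = 8, t_{23} = 2, t_{24} = 10, t_{25} = 12, t_{26} = 22.
Since (t_{25}, t_{26}) = (t_1, t_2) = (12, 22) (two consecutive terms determine the rest), the sequence is periodic with period 24.
The value 12 first appears (with j ≥ 3) at t_{13}.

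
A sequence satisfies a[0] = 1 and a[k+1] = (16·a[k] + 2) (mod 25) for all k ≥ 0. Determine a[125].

Computing terms: a[0] = 1; a[1] = 18; a[2] = 15; a[3] = 17; a[4] = 24; a[5] = 11; a[6] = 3; a[7] = 0; a[8] = 2; a[9] = 9; a[10] = 21; a[11] = 13; a[12] = 10; a[13] = 12; a[14] = 19; a[15] = 6; a[16] = 23; a[17] = 20; a[18] = 22; a[19] = 4; a[20] = 16; a[21] = 8; a[22] = 5; a[23] = 7; a[24] = 14; a[25] = 1.
The sequence repeats with period 25.
(125 - 0) mod 25 = 0, so a[125] = a[0] = 1.

1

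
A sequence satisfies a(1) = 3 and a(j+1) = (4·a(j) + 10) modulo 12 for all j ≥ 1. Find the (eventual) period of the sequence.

3

a(1) = 3, a(2) = 10, a(3) = 2, a(4) = 6, a(5) = 10.
Since a(5) = a(2) = 10, the sequence is eventually periodic: after a pre-period of length 1 it cycles with period 3.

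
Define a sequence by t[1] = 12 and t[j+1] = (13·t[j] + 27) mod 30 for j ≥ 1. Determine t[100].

15

Computing terms: t[1] = 12,  t[2] = 3,  t[3] = 6,  t[4] = 15,  t[5] = 12.
Since t[5] = t[1] = 12, the sequence is periodic with period 4.
(100 - 1) mod 4 = 3, so t[100] = t[4] = 15.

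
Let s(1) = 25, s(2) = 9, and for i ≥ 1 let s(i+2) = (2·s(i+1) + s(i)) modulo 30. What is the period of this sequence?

s(1) = 25,  s(2) = 9,  s(3) = 13,  s(4) = 5,  s(5) = 23,  s(6) = 21,  s(7) = 5,  s(8) = 1,  s(9) = 7,  s(10) = 15,  s(11) = 7,  s(12) = 29,  s(13) = 5,  s(14) = 9,  s(15) = 23,  s(16) = 25,  s(17) = 13,  s(18) = 21,  s(19) = 25,  s(20) = 11,  s(21) = 17,  s(22) = 15,  s(23) = 17,  s(24) = 19,  s(25) = 25,  s(26) = 9.
The sequence repeats with period 24.

24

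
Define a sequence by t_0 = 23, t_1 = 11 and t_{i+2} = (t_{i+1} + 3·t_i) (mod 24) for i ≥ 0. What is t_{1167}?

17

Computing terms: t_0 = 23; t_1 = 11; t_2 = 8; t_3 = 17; t_4 = 17; t_5 = 20; t_6 = 23; t_7 = 11.
The sequence repeats with period 6.
(1167 - 0) mod 6 = 3, so t_{1167} = t_3 = 17.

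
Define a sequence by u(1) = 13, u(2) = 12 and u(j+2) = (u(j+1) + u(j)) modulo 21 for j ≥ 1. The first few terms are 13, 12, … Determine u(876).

We have u(1) = 13,  u(2) = 12,  u(3) = 4,  u(4) = 16,  u(5) = 20,  u(6) = 15,  u(7) = 14,  u(8) = 8,  u(9) = 1,  u(10) = 9,  u(11) = 10,  u(12) = 19,  u(13) = 8,  u(14) = 6,  u(15) = 14,  u(16) = 20,  u(17) = 13,  u(18) = 12.
The sequence repeats with period 16.
So u(876) = u(1 + ((876-1) mod 16)) = u(12) = 19.

19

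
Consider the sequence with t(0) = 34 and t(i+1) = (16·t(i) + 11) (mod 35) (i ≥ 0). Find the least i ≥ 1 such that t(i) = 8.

14

Listing terms: t(0) = 34; t(1) = 30; t(2) = 1; t(3) = 27; t(4) = 23; t(5) = 29; t(6) = 20; t(7) = 16; t(8) = 22; t(9) = 13; t(10) = 9; t(11) = 15; t(12) = 6; t(13) = 2; t(14) = 8; t(15) = 34.
Since t(15) = t(0) = 34, the sequence is periodic with period 15.
The value 8 first appears (with i ≥ 1) at t(14).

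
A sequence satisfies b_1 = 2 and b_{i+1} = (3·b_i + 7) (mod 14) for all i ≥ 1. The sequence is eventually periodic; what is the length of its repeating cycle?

Listing terms: b_1 = 2,  b_2 = 13,  b_3 = 4,  b_4 = 5,  b_5 = 8,  b_6 = 3,  b_7 = 2.
The sequence repeats with period 6.

6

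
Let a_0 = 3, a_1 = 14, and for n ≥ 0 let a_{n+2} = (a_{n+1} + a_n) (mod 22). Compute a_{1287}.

19

Computing terms: a_0 = 3,  a_1 = 14,  a_2 = 17,  a_3 = 9,  a_4 = 4,  a_5 = 13,  a_6 = 17,  a_7 = 8,  a_8 = 3,  a_9 = 11,  a_{10} = 14,  a_{11} = 3,  a_{12} = 17,  a_{13} = 20,  a_{14} = 15,  a_{15} = 13,  a_{16} = 6,  a_{17} = 19,  a_{18} = 3,  a_{19} = 0,  a_{20} = 3,  a_{21} = 3,  a_{22} = 6,  a_{23} = 9,  a_{24} = 15,  a_{25} = 2,  a_{26} = 17,  a_{27} = 19,  a_{28} = 14,  a_{29} = 11,  a_{30} = 3,  a_{31} = 14.
The sequence repeats with period 30.
(1287 - 0) mod 30 = 27, so a_{1287} = a_{27} = 19.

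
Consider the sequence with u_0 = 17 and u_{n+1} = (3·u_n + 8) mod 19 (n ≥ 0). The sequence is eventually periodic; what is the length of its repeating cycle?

u_0 = 17; u_1 = 2; u_2 = 14; u_3 = 12; u_4 = 6; u_5 = 7; u_6 = 10; u_7 = 0; u_8 = 8; u_9 = 13; u_{10} = 9; u_{11} = 16; u_{12} = 18; u_{13} = 5; u_{14} = 4; u_{15} = 1; u_{16} = 11; u_{17} = 3; u_{18} = 17.
The sequence repeats with period 18.

18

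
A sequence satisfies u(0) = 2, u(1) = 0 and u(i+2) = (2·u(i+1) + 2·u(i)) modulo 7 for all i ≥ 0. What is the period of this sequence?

Listing terms: u(0) = 2; u(1) = 0; u(2) = 4; u(3) = 1; u(4) = 3; u(5) = 1; u(6) = 1; u(7) = 4; u(8) = 3; u(9) = 0; u(10) = 6; u(11) = 5; u(12) = 1; u(13) = 5; u(14) = 5; u(15) = 6; u(16) = 1; u(17) = 0; u(18) = 2; u(19) = 4; u(20) = 5; u(21) = 4; u(22) = 4; u(23) = 2; u(24) = 5; u(25) = 0; u(26) = 3; u(27) = 6; u(28) = 4; u(29) = 6; u(30) = 6; u(31) = 3; u(32) = 4; u(33) = 0; u(34) = 1; u(35) = 2; u(36) = 6; u(37) = 2; u(38) = 2; u(39) = 1; u(40) = 6; u(41) = 0; u(42) = 5; u(43) = 3; u(44) = 2; u(45) = 3; u(46) = 3; u(47) = 5; u(48) = 2; u(49) = 0.
The sequence repeats with period 48.

48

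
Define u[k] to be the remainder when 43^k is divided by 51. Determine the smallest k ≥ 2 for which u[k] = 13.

u[1] = 43; u[2] = 13; u[3] = 49; u[4] = 16; u[5] = 25; u[6] = 4; u[7] = 19; u[8] = 1; u[9] = 43.
The sequence repeats with period 8.
The value 13 first appears (with k ≥ 2) at u[2].

2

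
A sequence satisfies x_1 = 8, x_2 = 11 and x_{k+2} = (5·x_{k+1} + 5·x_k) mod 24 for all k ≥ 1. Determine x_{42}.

11

x_1 = 8,  x_2 = 11,  x_3 = 23,  x_4 = 2,  x_5 = 5,  x_6 = 11,  x_7 = 8,  x_8 = 23,  x_9 = 11,  x_{10} = 2,  x_{11} = 17,  x_{12} = 23,  x_{13} = 8,  x_{14} = 11.
The sequence repeats with period 12.
(42 - 1) mod 12 = 5, so x_{42} = x_6 = 11.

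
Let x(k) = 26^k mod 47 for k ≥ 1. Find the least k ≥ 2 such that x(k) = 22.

We have x(1) = 26, x(2) = 18, x(3) = 45, x(4) = 42, x(5) = 11, x(6) = 4, x(7) = 10, x(8) = 25, x(9) = 39, x(10) = 27, x(11) = 44, x(12) = 16, x(13) = 40, x(14) = 6, x(15) = 15, x(16) = 14, x(17) = 35, x(18) = 17, x(19) = 19, x(20) = 24, x(21) = 13, x(22) = 9, x(23) = 46, x(24) = 21, x(25) = 29, x(26) = 2, x(27) = 5, x(28) = 36, x(29) = 43, x(30) = 37, x(31) = 22, x(32) = 8, x(33) = 20, x(34) = 3, x(35) = 31, x(36) = 7, x(37) = 41, x(38) = 32, x(39) = 33, x(40) = 12, x(41) = 30, x(42) = 28, x(43) = 23, x(44) = 34, x(45) = 38, x(46) = 1, x(47) = 26.
The sequence repeats with period 46.
The value 22 first appears (with k ≥ 2) at x(31).

31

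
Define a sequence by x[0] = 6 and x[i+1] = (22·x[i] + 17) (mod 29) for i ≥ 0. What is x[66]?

Listing terms: x[0] = 6,  x[1] = 4,  x[2] = 18,  x[3] = 7,  x[4] = 26,  x[5] = 9,  x[6] = 12,  x[7] = 20,  x[8] = 22,  x[9] = 8,  x[10] = 19,  x[11] = 0,  x[12] = 17,  x[13] = 14,  x[14] = 6.
Since x[14] = x[0] = 6, the sequence is periodic with period 14.
(66 - 0) mod 14 = 10, so x[66] = x[10] = 19.

19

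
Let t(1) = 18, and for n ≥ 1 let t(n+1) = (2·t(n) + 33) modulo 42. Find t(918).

We have t(1) = 18; t(2) = 27; t(3) = 3; t(4) = 39; t(5) = 27.
Since t(5) = t(2) = 27, the sequence is eventually periodic: after a pre-period of length 1 it cycles with period 3.
For n ≥ 2, t(n) depends only on (n - 2) mod 3. (918 - 2) mod 3 = 1, so t(918) = t(3) = 3.

3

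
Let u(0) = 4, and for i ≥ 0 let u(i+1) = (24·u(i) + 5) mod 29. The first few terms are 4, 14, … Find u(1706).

Computing terms: u(0) = 4; u(1) = 14; u(2) = 22; u(3) = 11; u(4) = 8; u(5) = 23; u(6) = 6; u(7) = 4.
The sequence repeats with period 7.
(1706 - 0) mod 7 = 5, so u(1706) = u(5) = 23.

23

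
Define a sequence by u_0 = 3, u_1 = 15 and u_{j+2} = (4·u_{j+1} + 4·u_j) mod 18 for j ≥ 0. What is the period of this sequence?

Listing terms: u_0 = 3, u_1 = 15, u_2 = 0, u_3 = 6, u_4 = 6, u_5 = 12, u_6 = 0, u_7 = 12, u_8 = 12, u_9 = 6, u_{10} = 0, u_{11} = 6.
Since (u_{10}, u_{11}) = (u_2, u_3) = (0, 6) (two consecutive terms determine the rest), the sequence is eventually periodic: after a pre-period of length 2 it cycles with period 8.

8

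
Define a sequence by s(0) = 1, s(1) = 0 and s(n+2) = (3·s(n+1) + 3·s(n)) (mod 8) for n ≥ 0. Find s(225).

1

Listing terms: s(0) = 1, s(1) = 0, s(2) = 3, s(3) = 1, s(4) = 4, s(5) = 7, s(6) = 1, s(7) = 0.
The sequence repeats with period 6.
(225 - 0) mod 6 = 3, so s(225) = s(3) = 1.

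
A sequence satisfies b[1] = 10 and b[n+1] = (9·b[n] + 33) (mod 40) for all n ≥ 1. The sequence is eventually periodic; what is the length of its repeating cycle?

Listing terms: b[1] = 10; b[2] = 3; b[3] = 20; b[4] = 13; b[5] = 30; b[6] = 23; b[7] = 0; b[8] = 33; b[9] = 10.
Since b[9] = b[1] = 10, the sequence is periodic with period 8.

8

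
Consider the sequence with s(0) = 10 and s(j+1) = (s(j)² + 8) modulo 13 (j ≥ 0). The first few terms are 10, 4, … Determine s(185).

We have s(0) = 10; s(1) = 4; s(2) = 11; s(3) = 12; s(4) = 9; s(5) = 11.
Since s(5) = s(2) = 11, the sequence is eventually periodic: after a pre-period of length 2 it cycles with period 3.
For j ≥ 2, s(j) depends only on (j - 2) mod 3. (185 - 2) mod 3 = 0, so s(185) = s(2) = 11.

11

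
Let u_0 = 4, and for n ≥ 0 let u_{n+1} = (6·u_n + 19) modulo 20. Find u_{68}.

1

Computing terms: u_0 = 4,  u_1 = 3,  u_2 = 17,  u_3 = 1,  u_4 = 5,  u_5 = 9,  u_6 = 13,  u_7 = 17.
Since u_7 = u_2 = 17, the sequence is eventually periodic: after a pre-period of length 2 it cycles with period 5.
For n ≥ 2, u_n depends only on (n - 2) mod 5. (68 - 2) mod 5 = 1, so u_{68} = u_3 = 1.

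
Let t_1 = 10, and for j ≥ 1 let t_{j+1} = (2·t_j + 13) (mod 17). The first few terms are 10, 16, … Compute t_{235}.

We have t_1 = 10,  t_2 = 16,  t_3 = 11,  t_4 = 1,  t_5 = 15,  t_6 = 9,  t_7 = 14,  t_8 = 7,  t_9 = 10.
Since t_9 = t_1 = 10, the sequence is periodic with period 8.
(235 - 1) mod 8 = 2, so t_{235} = t_3 = 11.

11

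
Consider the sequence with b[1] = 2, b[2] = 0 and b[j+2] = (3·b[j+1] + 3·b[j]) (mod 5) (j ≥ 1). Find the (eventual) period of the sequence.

4

Listing terms: b[1] = 2,  b[2] = 0,  b[3] = 1,  b[4] = 3,  b[5] = 2,  b[6] = 0.
The sequence repeats with period 4.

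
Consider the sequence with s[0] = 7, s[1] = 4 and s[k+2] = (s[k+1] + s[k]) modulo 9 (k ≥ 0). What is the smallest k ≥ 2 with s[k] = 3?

Listing terms: s[0] = 7; s[1] = 4; s[2] = 2; s[3] = 6; s[4] = 8; s[5] = 5; s[6] = 4; s[7] = 0; s[8] = 4; s[9] = 4; s[10] = 8; s[11] = 3; s[12] = 2; s[13] = 5; s[14] = 7; s[15] = 3; s[16] = 1; s[17] = 4; s[18] = 5; s[19] = 0; s[20] = 5; s[21] = 5; s[22] = 1; s[23] = 6; s[24] = 7; s[25] = 4.
Since (s[24], s[25]) = (s[0], s[1]) = (7, 4) (two consecutive terms determine the rest), the sequence is periodic with period 24.
The value 3 first appears (with k ≥ 2) at s[11].

11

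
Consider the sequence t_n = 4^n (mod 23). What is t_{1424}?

12

Computing terms: t_0 = 1, t_1 = 4, t_2 = 16, t_3 = 18, t_4 = 3, t_5 = 12, t_6 = 2, t_7 = 8, t_8 = 9, t_9 = 13, t_{10} = 6, t_{11} = 1.
The sequence repeats with period 11.
So t_{1424} = t_{0 + ((1424-0) mod 11)} = t_5 = 12.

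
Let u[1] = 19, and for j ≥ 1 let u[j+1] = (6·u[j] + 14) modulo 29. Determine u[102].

8

We have u[1] = 19,  u[2] = 12,  u[3] = 28,  u[4] = 8,  u[5] = 4,  u[6] = 9,  u[7] = 10,  u[8] = 16,  u[9] = 23,  u[10] = 7,  u[11] = 27,  u[12] = 2,  u[13] = 26,  u[14] = 25,  u[15] = 19.
The sequence repeats with period 14.
So u[102] = u[1 + ((102-1) mod 14)] = u[4] = 8.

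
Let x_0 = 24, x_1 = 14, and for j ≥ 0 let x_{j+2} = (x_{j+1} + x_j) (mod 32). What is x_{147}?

x_0 = 24,  x_1 = 14,  x_2 = 6,  x_3 = 20,  x_4 = 26,  x_5 = 14,  x_6 = 8,  x_7 = 22,  x_8 = 30,  x_9 = 20,  x_{10} = 18,  x_{11} = 6,  x_{12} = 24,  x_{13} = 30,  x_{14} = 22,  x_{15} = 20,  x_{16} = 10,  x_{17} = 30,  x_{18} = 8,  x_{19} = 6,  x_{20} = 14,  x_{21} = 20,  x_{22} = 2,  x_{23} = 22,  x_{24} = 24,  x_{25} = 14.
The sequence repeats with period 24.
(147 - 0) mod 24 = 3, so x_{147} = x_3 = 20.

20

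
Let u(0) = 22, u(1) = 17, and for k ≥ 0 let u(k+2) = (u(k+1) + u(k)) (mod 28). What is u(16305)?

Computing terms: u(0) = 22; u(1) = 17; u(2) = 11; u(3) = 0; u(4) = 11; u(5) = 11; u(6) = 22; u(7) = 5; u(8) = 27; u(9) = 4; u(10) = 3; u(11) = 7; u(12) = 10; u(13) = 17; u(14) = 27; u(15) = 16; u(16) = 15; u(17) = 3; u(18) = 18; u(19) = 21; u(20) = 11; u(21) = 4; u(22) = 15; u(23) = 19; u(24) = 6; u(25) = 25; u(26) = 3; u(27) = 0; u(28) = 3; u(29) = 3; u(30) = 6; u(31) = 9; u(32) = 15; u(33) = 24; u(34) = 11; u(35) = 7; u(36) = 18; u(37) = 25; u(38) = 15; u(39) = 12; u(40) = 27; u(41) = 11; u(42) = 10; u(43) = 21; u(44) = 3; u(45) = 24; u(46) = 27; u(47) = 23; u(48) = 22; u(49) = 17.
The sequence repeats with period 48.
So u(16305) = u(0 + ((16305-0) mod 48)) = u(33) = 24.

24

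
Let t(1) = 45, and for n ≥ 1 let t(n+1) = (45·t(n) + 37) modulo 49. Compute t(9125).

Listing terms: t(1) = 45; t(2) = 4; t(3) = 21; t(4) = 2; t(5) = 29; t(6) = 19; t(7) = 10; t(8) = 46; t(9) = 0; t(10) = 37; t(11) = 36; t(12) = 40; t(13) = 24; t(14) = 39; t(15) = 28; t(16) = 23; t(17) = 43; t(18) = 12; t(19) = 38; t(20) = 32; t(21) = 7; t(22) = 9; t(23) = 1; t(24) = 33; t(25) = 3; t(26) = 25; t(27) = 35; t(28) = 44; t(29) = 8; t(30) = 5; t(31) = 17; t(32) = 18; t(33) = 14; t(34) = 30; t(35) = 15; t(36) = 26; t(37) = 31; t(38) = 11; t(39) = 42; t(40) = 16; t(41) = 22; t(42) = 47; t(43) = 45.
Since t(43) = t(1) = 45, the sequence is periodic with period 42.
So t(9125) = t(1 + ((9125-1) mod 42)) = t(11) = 36.

36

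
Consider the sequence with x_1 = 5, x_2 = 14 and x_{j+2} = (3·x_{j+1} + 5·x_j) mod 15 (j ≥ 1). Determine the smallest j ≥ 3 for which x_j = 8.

We have x_1 = 5, x_2 = 14, x_3 = 7, x_4 = 1, x_5 = 8, x_6 = 14, x_7 = 7.
Since (x_6, x_7) = (x_2, x_3) = (14, 7) (two consecutive terms determine the rest), the sequence is eventually periodic: after a pre-period of length 1 it cycles with period 4.
The value 8 first appears (with j ≥ 3) at x_5.

5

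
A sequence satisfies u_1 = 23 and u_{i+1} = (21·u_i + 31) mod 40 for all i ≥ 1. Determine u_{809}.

31

We have u_1 = 23,  u_2 = 34,  u_3 = 25,  u_4 = 36,  u_5 = 27,  u_6 = 38,  u_7 = 29,  u_8 = 0,  u_9 = 31,  u_{10} = 2,  u_{11} = 33,  u_{12} = 4,  u_{13} = 35,  u_{14} = 6,  u_{15} = 37,  u_{16} = 8,  u_{17} = 39,  u_{18} = 10,  u_{19} = 1,  u_{20} = 12,  u_{21} = 3,  u_{22} = 14,  u_{23} = 5,  u_{24} = 16,  u_{25} = 7,  u_{26} = 18,  u_{27} = 9,  u_{28} = 20,  u_{29} = 11,  u_{30} = 22,  u_{31} = 13,  u_{32} = 24,  u_{33} = 15,  u_{34} = 26,  u_{35} = 17,  u_{36} = 28,  u_{37} = 19,  u_{38} = 30,  u_{39} = 21,  u_{40} = 32,  u_{41} = 23.
Since u_{41} = u_1 = 23, the sequence is periodic with period 40.
(809 - 1) mod 40 = 8, so u_{809} = u_9 = 31.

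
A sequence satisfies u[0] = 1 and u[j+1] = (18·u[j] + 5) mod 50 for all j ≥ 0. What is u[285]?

Computing terms: u[0] = 1,  u[1] = 23,  u[2] = 19,  u[3] = 47,  u[4] = 1.
The sequence repeats with period 4.
(285 - 0) mod 4 = 1, so u[285] = u[1] = 23.

23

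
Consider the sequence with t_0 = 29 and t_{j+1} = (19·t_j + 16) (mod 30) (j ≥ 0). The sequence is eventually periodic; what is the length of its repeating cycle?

6

t_0 = 29,  t_1 = 27,  t_2 = 19,  t_3 = 17,  t_4 = 9,  t_5 = 7,  t_6 = 29.
The sequence repeats with period 6.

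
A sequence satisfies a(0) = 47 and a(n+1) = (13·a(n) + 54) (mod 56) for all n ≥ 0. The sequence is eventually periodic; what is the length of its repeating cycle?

Listing terms: a(0) = 47, a(1) = 49, a(2) = 19, a(3) = 21, a(4) = 47.
The sequence repeats with period 4.

4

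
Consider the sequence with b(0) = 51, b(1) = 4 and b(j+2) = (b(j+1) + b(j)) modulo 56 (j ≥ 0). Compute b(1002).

15

Listing terms: b(0) = 51; b(1) = 4; b(2) = 55; b(3) = 3; b(4) = 2; b(5) = 5; b(6) = 7; b(7) = 12; b(8) = 19; b(9) = 31; b(10) = 50; b(11) = 25; b(12) = 19; b(13) = 44; b(14) = 7; b(15) = 51; b(16) = 2; b(17) = 53; b(18) = 55; b(19) = 52; b(20) = 51; b(21) = 47; b(22) = 42; b(23) = 33; b(24) = 19; b(25) = 52; b(26) = 15; b(27) = 11; b(28) = 26; b(29) = 37; b(30) = 7; b(31) = 44; b(32) = 51; b(33) = 39; b(34) = 34; b(35) = 17; b(36) = 51; b(37) = 12; b(38) = 7; b(39) = 19; b(40) = 26; b(41) = 45; b(42) = 15; b(43) = 4; b(44) = 19; b(45) = 23; b(46) = 42; b(47) = 9; b(48) = 51; b(49) = 4.
Since (b(48), b(49)) = (b(0), b(1)) = (51, 4) (two consecutive terms determine the rest), the sequence is periodic with period 48.
So b(1002) = b(0 + ((1002-0) mod 48)) = b(42) = 15.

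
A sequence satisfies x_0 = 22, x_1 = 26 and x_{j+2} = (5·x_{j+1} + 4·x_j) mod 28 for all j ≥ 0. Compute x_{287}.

x_0 = 22, x_1 = 26, x_2 = 22, x_3 = 18, x_4 = 10, x_5 = 10, x_6 = 6, x_7 = 14, x_8 = 10, x_9 = 22, x_{10} = 10, x_{11} = 26, x_{12} = 2, x_{13} = 2, x_{14} = 18, x_{15} = 14, x_{16} = 2, x_{17} = 10, x_{18} = 2, x_{19} = 22, x_{20} = 6, x_{21} = 6, x_{22} = 26, x_{23} = 14, x_{24} = 6, x_{25} = 2, x_{26} = 6, x_{27} = 10, x_{28} = 18, x_{29} = 18, x_{30} = 22, x_{31} = 14, x_{32} = 18, x_{33} = 6, x_{34} = 18, x_{35} = 2, x_{36} = 26, x_{37} = 26, x_{38} = 10, x_{39} = 14, x_{40} = 26, x_{41} = 18, x_{42} = 26, x_{43} = 6, x_{44} = 22, x_{45} = 22, x_{46} = 2, x_{47} = 14, x_{48} = 22, x_{49} = 26.
Since (x_{48}, x_{49}) = (x_0, x_1) = (22, 26) (two consecutive terms determine the rest), the sequence is periodic with period 48.
So x_{287} = x_{0 + ((287-0) mod 48)} = x_{47} = 14.

14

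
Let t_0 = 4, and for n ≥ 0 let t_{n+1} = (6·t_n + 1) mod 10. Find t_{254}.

3

Listing terms: t_0 = 4, t_1 = 5, t_2 = 1, t_3 = 7, t_4 = 3, t_5 = 9, t_6 = 5.
Since t_6 = t_1 = 5, the sequence is eventually periodic: after a pre-period of length 1 it cycles with period 5.
For n ≥ 1, t_n depends only on (n - 1) mod 5. (254 - 1) mod 5 = 3, so t_{254} = t_4 = 3.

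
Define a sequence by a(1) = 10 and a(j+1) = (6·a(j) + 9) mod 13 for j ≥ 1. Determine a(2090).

Computing terms: a(1) = 10; a(2) = 4; a(3) = 7; a(4) = 12; a(5) = 3; a(6) = 1; a(7) = 2; a(8) = 8; a(9) = 5; a(10) = 0; a(11) = 9; a(12) = 11; a(13) = 10.
The sequence repeats with period 12.
(2090 - 1) mod 12 = 1, so a(2090) = a(2) = 4.

4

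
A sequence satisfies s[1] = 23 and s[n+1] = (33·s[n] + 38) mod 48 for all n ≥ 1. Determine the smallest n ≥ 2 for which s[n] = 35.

s[1] = 23, s[2] = 29, s[3] = 35, s[4] = 41, s[5] = 47, s[6] = 5, s[7] = 11, s[8] = 17, s[9] = 23.
The sequence repeats with period 8.
The value 35 first appears (with n ≥ 2) at s[3].

3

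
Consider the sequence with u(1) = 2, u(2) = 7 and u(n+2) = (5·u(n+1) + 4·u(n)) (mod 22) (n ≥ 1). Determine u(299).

Listing terms: u(1) = 2,  u(2) = 7,  u(3) = 21,  u(4) = 1,  u(5) = 1,  u(6) = 9,  u(7) = 5,  u(8) = 17,  u(9) = 17,  u(10) = 21,  u(11) = 19,  u(12) = 3,  u(13) = 3,  u(14) = 5,  u(15) = 15,  u(16) = 7,  u(17) = 7,  u(18) = 19,  u(19) = 13,  u(20) = 9,  u(21) = 9,  u(22) = 15,  u(23) = 1,  u(24) = 21,  u(25) = 21,  u(26) = 13,  u(27) = 17,  u(28) = 5,  u(29) = 5,  u(30) = 1,  u(31) = 3,  u(32) = 19,  u(33) = 19,  u(34) = 17,  u(35) = 7,  u(36) = 15,  u(37) = 15,  u(38) = 3,  u(39) = 9,  u(40) = 13,  u(41) = 13,  u(42) = 7,  u(43) = 21.
Since (u(42), u(43)) = (u(2), u(3)) = (7, 21) (two consecutive terms determine the rest), the sequence is eventually periodic: after a pre-period of length 1 it cycles with period 40.
For n ≥ 2, u(n) depends only on (n - 2) mod 40. (299 - 2) mod 40 = 17, so u(299) = u(19) = 13.

13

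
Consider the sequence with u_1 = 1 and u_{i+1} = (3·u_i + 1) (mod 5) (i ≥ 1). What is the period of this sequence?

We have u_1 = 1; u_2 = 4; u_3 = 3; u_4 = 0; u_5 = 1.
Since u_5 = u_1 = 1, the sequence is periodic with period 4.

4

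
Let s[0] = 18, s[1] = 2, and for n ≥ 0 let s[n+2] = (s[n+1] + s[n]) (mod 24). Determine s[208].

18

s[0] = 18, s[1] = 2, s[2] = 20, s[3] = 22, s[4] = 18, s[5] = 16, s[6] = 10, s[7] = 2, s[8] = 12, s[9] = 14, s[10] = 2, s[11] = 16, s[12] = 18, s[13] = 10, s[14] = 4, s[15] = 14, s[16] = 18, s[17] = 8, s[18] = 2, s[19] = 10, s[20] = 12, s[21] = 22, s[22] = 10, s[23] = 8, s[24] = 18, s[25] = 2.
The sequence repeats with period 24.
(208 - 0) mod 24 = 16, so s[208] = s[16] = 18.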